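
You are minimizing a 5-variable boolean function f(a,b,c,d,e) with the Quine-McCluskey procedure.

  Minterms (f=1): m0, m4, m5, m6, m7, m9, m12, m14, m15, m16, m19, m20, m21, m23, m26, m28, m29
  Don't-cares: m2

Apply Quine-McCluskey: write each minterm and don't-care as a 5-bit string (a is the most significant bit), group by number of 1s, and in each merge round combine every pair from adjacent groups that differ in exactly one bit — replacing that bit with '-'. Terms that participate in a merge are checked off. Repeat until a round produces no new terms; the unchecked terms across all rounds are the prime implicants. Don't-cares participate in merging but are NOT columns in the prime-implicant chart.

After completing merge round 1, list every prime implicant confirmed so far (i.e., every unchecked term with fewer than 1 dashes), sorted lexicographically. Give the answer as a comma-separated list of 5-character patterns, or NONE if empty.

01001, 11010

size-2^0 implicants → 00000(✓)  00010(✓)  00100(✓)  00101(✓)  00110(✓)  00111(✓)  01001  01100(✓)  01110(✓)  01111(✓)  10000(✓)  10011(✓)  10100(✓)  10101(✓)  10111(✓)  11010  11100(✓)  11101(✓)
size-2^1 implicants → -0000(✓)  -0100(✓)  -0101(✓)  -0111(✓)  -1100(✓)  0-100(✓)  0-110(✓)  0-111(✓)  00-00(✓)  00-10(✓)  000-0(✓)  001-0(✓)  001-1(✓)  0010-(✓)  0011-(✓)  011-0(✓)  0111-(✓)  1-100(✓)  1-101(✓)  10-00(✓)  10-11  101-1(✓)  1010-(✓)  1110-(✓)
size-2^2 implicants → --100  -0-00  -01-1  -010-  0-1-0  0-11-  00--0  001--  1-10-
Unchecked terms (primes): --100, -0-00, -01-1, -010-, 0-1-0, 0-11-, 00--0, 001--, 01001, 1-10-, 10-11, 11010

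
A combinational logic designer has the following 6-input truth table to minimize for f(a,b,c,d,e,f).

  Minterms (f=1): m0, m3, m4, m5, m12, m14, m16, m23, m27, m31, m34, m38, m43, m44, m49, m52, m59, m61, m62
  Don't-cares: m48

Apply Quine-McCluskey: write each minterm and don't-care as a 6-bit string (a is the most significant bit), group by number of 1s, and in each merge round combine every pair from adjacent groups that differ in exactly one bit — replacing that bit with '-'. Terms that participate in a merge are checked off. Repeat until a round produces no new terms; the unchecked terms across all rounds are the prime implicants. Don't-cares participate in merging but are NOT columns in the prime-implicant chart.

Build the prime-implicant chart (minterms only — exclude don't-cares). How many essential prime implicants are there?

11

[col 0] 000000*, 000011, 000100*, 000101*, 001100*, 001110*, 010000*, 010111*, 011011*, 011111*, 100010*, 100110*, 101011*, 101100*, 110000*, 110001*, 110100*, 111011*, 111101, 111110
[col 1] -01100, -10000, -11011, 0-0000, 00-100, 000-00, 00010-, 0011-0, 01-111, 011-11, 1-1011, 100-10, 110-00, 11000-
Prime implicants: -01100, -10000, -11011, 0-0000, 00-100, 000-00, 000011, 00010-, 0011-0, 01-111, 011-11, 1-1011, 100-10, 110-00, 11000-, 111101, 111110
PI chart (minterm → PIs covering it):
  0 | 0-0000,000-00
  3 | 000011  (sole → essential)
  4 | 00-100,000-00,00010-
  5 | 00010-  (sole → essential)
  12 | -01100,00-100,0011-0
  14 | 0011-0  (sole → essential)
  16 | -10000,0-0000
  23 | 01-111  (sole → essential)
  27 | -11011,011-11
  31 | 01-111,011-11
  34 | 100-10  (sole → essential)
  38 | 100-10  (sole → essential)
  43 | 1-1011  (sole → essential)
  44 | -01100  (sole → essential)
  49 | 11000-  (sole → essential)
  52 | 110-00  (sole → essential)
  59 | -11011,1-1011
  61 | 111101  (sole → essential)
  62 | 111110  (sole → essential)
Essential prime implicants: -01100, 000011, 00010-, 0011-0, 01-111, 1-1011, 100-10, 110-00, 11000-, 111101, 111110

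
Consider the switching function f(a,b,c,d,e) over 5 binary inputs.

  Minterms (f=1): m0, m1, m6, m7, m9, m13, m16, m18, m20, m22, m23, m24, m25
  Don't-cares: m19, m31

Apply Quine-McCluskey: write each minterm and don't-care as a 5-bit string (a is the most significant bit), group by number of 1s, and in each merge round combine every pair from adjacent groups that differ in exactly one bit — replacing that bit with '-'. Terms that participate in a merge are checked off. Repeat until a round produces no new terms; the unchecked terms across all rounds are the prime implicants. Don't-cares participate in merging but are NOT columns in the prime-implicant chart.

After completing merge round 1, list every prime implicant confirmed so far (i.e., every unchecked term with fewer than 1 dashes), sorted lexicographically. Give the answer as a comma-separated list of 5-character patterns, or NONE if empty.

size-2^0 implicants → 00000(✓)  00001(✓)  00110(✓)  00111(✓)  01001(✓)  01101(✓)  10000(✓)  10010(✓)  10011(✓)  10100(✓)  10110(✓)  10111(✓)  11000(✓)  11001(✓)  11111(✓)
size-2^1 implicants → -0000  -0110(✓)  -0111(✓)  -1001  0-001  0000-  0011-(✓)  01-01  1-000  1-111  10-00(✓)  10-10(✓)  10-11(✓)  100-0(✓)  1001-(✓)  101-0(✓)  1011-(✓)  1100-
size-2^2 implicants → -011-  10--0  10-1-
Unchecked terms (primes): -0000, -011-, -1001, 0-001, 0000-, 01-01, 1-000, 1-111, 10--0, 10-1-, 1100-

NONE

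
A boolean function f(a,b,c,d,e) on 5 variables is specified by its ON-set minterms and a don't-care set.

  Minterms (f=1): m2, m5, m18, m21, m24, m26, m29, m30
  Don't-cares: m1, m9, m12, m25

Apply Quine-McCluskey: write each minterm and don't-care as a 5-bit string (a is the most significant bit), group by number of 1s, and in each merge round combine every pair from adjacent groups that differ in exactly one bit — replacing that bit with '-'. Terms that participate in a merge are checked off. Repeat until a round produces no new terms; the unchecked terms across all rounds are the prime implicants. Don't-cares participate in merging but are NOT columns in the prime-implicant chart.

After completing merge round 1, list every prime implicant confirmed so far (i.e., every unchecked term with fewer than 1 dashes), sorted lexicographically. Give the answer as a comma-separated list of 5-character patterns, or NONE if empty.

01100

size-2^0 implicants → 00001(✓)  00010(✓)  00101(✓)  01001(✓)  01100  10010(✓)  10101(✓)  11000(✓)  11001(✓)  11010(✓)  11101(✓)  11110(✓)
size-2^1 implicants → -0010  -0101  -1001  0-001  00-01  1-010  1-101  11-01  11-10  110-0  1100-
Unchecked terms (primes): -0010, -0101, -1001, 0-001, 00-01, 01100, 1-010, 1-101, 11-01, 11-10, 110-0, 1100-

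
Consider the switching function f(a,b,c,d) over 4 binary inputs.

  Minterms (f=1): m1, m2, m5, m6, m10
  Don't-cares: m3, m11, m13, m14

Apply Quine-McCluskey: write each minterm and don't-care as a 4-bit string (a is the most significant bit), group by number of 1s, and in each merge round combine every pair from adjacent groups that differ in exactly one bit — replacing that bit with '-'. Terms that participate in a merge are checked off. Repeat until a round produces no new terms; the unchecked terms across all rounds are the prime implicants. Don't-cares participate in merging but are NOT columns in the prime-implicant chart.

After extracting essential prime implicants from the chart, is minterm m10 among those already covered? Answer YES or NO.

YES

size-2^0 implicants → 0001(✓)  0010(✓)  0011(✓)  0101(✓)  0110(✓)  1010(✓)  1011(✓)  1101(✓)  1110(✓)
size-2^1 implicants → -010(✓)  -011(✓)  -101  -110(✓)  0-01  0-10(✓)  00-1  001-(✓)  1-10(✓)  101-(✓)
size-2^2 implicants → --10  -01-
Unchecked terms (primes): --10, -01-, -101, 0-01, 00-1
Minterm coverage:
  m1 ⊆ 0-01,00-1
  m2 ⊆ --10,-01-
  m5 ⊆ -101,0-01
  m6 ⊆ --10 [E]
  m10 ⊆ --10,-01-
E = {--10}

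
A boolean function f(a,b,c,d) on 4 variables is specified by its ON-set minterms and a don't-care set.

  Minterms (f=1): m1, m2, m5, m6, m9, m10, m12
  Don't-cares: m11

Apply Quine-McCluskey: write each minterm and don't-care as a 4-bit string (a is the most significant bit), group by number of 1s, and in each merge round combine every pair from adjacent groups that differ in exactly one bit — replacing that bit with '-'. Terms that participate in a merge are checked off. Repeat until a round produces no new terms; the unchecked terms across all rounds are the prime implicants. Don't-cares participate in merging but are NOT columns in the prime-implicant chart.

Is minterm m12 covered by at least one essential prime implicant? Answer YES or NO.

size-2^0 implicants → 0001(✓)  0010(✓)  0101(✓)  0110(✓)  1001(✓)  1010(✓)  1011(✓)  1100
size-2^1 implicants → -001  -010  0-01  0-10  10-1  101-
Unchecked terms (primes): -001, -010, 0-01, 0-10, 10-1, 101-, 1100
Minterm coverage:
  m1 ⊆ -001,0-01
  m2 ⊆ -010,0-10
  m5 ⊆ 0-01 [E]
  m6 ⊆ 0-10 [E]
  m9 ⊆ -001,10-1
  m10 ⊆ -010,101-
  m12 ⊆ 1100 [E]
E = {0-01, 0-10, 1100}

YES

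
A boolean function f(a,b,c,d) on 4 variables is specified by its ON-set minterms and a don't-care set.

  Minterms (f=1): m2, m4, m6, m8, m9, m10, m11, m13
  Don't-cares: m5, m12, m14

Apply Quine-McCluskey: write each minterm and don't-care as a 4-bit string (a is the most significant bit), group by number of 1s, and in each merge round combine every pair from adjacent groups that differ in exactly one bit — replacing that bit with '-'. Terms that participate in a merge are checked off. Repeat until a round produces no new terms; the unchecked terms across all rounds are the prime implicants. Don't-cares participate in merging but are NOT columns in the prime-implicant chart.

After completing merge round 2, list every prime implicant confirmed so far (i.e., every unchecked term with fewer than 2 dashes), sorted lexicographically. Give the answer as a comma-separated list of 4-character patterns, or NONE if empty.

NONE

size-2^0 implicants → 0010(✓)  0100(✓)  0101(✓)  0110(✓)  1000(✓)  1001(✓)  1010(✓)  1011(✓)  1100(✓)  1101(✓)  1110(✓)
size-2^1 implicants → -010(✓)  -100(✓)  -101(✓)  -110(✓)  0-10(✓)  01-0(✓)  010-(✓)  1-00(✓)  1-01(✓)  1-10(✓)  10-0(✓)  10-1(✓)  100-(✓)  101-(✓)  11-0(✓)  110-(✓)
size-2^2 implicants → --10  -1-0  -10-  1--0  1-0-  10--
Unchecked terms (primes): --10, -1-0, -10-, 1--0, 1-0-, 10--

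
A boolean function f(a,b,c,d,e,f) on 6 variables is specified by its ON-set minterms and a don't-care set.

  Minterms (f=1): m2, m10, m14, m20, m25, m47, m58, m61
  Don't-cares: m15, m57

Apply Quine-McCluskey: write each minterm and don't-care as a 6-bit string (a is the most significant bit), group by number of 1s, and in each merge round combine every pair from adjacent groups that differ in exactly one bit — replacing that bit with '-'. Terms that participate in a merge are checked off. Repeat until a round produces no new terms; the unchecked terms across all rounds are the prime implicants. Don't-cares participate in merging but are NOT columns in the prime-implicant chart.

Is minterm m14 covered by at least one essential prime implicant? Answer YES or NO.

[col 0] 000010*, 001010*, 001110*, 001111*, 010100, 011001*, 101111*, 111001*, 111010, 111101*
[col 1] -01111, -11001, 00-010, 001-10, 00111-, 111-01
Prime implicants: -01111, -11001, 00-010, 001-10, 00111-, 010100, 111-01, 111010
PI chart (minterm → PIs covering it):
  2 | 00-010  (sole → essential)
  10 | 00-010,001-10
  14 | 001-10,00111-
  20 | 010100  (sole → essential)
  25 | -11001  (sole → essential)
  47 | -01111  (sole → essential)
  58 | 111010  (sole → essential)
  61 | 111-01  (sole → essential)
Essential prime implicants: -01111, -11001, 00-010, 010100, 111-01, 111010

NO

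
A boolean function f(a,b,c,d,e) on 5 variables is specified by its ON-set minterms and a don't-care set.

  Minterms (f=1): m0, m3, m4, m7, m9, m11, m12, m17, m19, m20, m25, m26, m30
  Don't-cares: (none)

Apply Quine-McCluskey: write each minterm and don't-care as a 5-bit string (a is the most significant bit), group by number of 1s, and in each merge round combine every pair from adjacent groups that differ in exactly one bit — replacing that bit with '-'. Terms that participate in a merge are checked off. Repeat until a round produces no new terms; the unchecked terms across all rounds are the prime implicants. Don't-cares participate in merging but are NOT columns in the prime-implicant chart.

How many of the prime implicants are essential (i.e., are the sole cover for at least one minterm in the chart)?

[col 0] 00000*, 00011*, 00100*, 00111*, 01001*, 01011*, 01100*, 10001*, 10011*, 10100*, 11001*, 11010*, 11110*
[col 1] -0011, -0100, -1001, 0-011, 0-100, 00-00, 00-11, 010-1, 1-001, 100-1, 11-10
Prime implicants: -0011, -0100, -1001, 0-011, 0-100, 00-00, 00-11, 010-1, 1-001, 100-1, 11-10
PI chart (minterm → PIs covering it):
  0 | 00-00  (sole → essential)
  3 | -0011,0-011,00-11
  4 | -0100,0-100,00-00
  7 | 00-11  (sole → essential)
  9 | -1001,010-1
  11 | 0-011,010-1
  12 | 0-100  (sole → essential)
  17 | 1-001,100-1
  19 | -0011,100-1
  20 | -0100  (sole → essential)
  25 | -1001,1-001
  26 | 11-10  (sole → essential)
  30 | 11-10  (sole → essential)
Essential prime implicants: -0100, 0-100, 00-00, 00-11, 11-10

5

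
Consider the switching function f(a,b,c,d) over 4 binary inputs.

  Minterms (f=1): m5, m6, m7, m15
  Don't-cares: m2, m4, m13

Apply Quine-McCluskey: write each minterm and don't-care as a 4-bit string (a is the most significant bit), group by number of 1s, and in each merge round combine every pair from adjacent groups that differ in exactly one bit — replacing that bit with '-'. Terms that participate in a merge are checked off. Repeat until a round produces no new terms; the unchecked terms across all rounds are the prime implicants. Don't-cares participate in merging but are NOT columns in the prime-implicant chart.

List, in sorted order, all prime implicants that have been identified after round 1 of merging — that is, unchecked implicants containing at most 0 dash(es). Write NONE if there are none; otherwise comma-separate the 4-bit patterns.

[col 0] 0010*, 0100*, 0101*, 0110*, 0111*, 1101*, 1111*
[col 1] -101*, -111*, 0-10, 01-0*, 01-1*, 010-*, 011-*, 11-1*
[col 2] -1-1, 01--
Prime implicants: -1-1, 0-10, 01--

NONE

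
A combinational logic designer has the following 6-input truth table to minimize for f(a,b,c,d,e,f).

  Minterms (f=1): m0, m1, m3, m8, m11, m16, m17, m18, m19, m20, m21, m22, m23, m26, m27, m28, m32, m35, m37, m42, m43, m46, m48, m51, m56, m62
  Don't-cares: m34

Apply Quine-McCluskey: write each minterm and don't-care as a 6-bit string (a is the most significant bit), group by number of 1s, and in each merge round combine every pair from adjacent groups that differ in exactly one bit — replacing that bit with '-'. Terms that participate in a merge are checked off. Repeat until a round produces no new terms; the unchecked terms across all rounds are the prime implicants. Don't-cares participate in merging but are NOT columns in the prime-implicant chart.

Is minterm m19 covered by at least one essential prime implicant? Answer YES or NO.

YES

size-2^0 implicants → 000000(✓)  000001(✓)  000011(✓)  001000(✓)  001011(✓)  010000(✓)  010001(✓)  010010(✓)  010011(✓)  010100(✓)  010101(✓)  010110(✓)  010111(✓)  011010(✓)  011011(✓)  011100(✓)  100000(✓)  100010(✓)  100011(✓)  100101  101010(✓)  101011(✓)  101110(✓)  110000(✓)  110011(✓)  111000(✓)  111110(✓)
size-2^1 implicants → -00000(✓)  -00011(✓)  -01011(✓)  -10000(✓)  -10011(✓)  0-0000(✓)  0-0001(✓)  0-0011(✓)  0-1011(✓)  00-000  00-011(✓)  0000-1(✓)  00000-(✓)  01-010(✓)  01-011(✓)  01-100  010-00(✓)  010-01(✓)  010-10(✓)  010-11(✓)  0100-0(✓)  0100-1(✓)  01000-(✓)  01001-(✓)  0101-0(✓)  0101-1(✓)  01010-(✓)  01011-(✓)  01101-(✓)  1-0000(✓)  1-0011(✓)  1-1110  10-010(✓)  10-011(✓)  1000-0  10001-(✓)  101-10  10101-(✓)  11-000
size-2^2 implicants → --0000  --0011  -0-011  0--011  0-00-1  0-000-  01-01-  010--0(✓)  010--1(✓)  010-0-(✓)  010-1-(✓)  0100--(✓)  0101--(✓)  10-01-
size-2^3 implicants → 010---
Unchecked terms (primes): --0000, --0011, -0-011, 0--011, 0-00-1, 0-000-, 00-000, 01-01-, 01-100, 010---, 1-1110, 10-01-, 1000-0, 100101, 101-10, 11-000
Minterm coverage:
  m0 ⊆ --0000,0-000-,00-000
  m1 ⊆ 0-00-1,0-000-
  m3 ⊆ --0011,-0-011,0--011,0-00-1
  m8 ⊆ 00-000 [E]
  m11 ⊆ -0-011,0--011
  m16 ⊆ --0000,0-000-,010---
  m17 ⊆ 0-00-1,0-000-,010---
  m18 ⊆ 01-01-,010---
  m19 ⊆ --0011,0--011,0-00-1,01-01-,010---
  m20 ⊆ 01-100,010---
  m21 ⊆ 010--- [E]
  m22 ⊆ 010--- [E]
  m23 ⊆ 010--- [E]
  m26 ⊆ 01-01- [E]
  m27 ⊆ 0--011,01-01-
  m28 ⊆ 01-100 [E]
  m32 ⊆ --0000,1000-0
  m35 ⊆ --0011,-0-011,10-01-
  m37 ⊆ 100101 [E]
  m42 ⊆ 10-01-,101-10
  m43 ⊆ -0-011,10-01-
  m46 ⊆ 1-1110,101-10
  m48 ⊆ --0000,11-000
  m51 ⊆ --0011 [E]
  m56 ⊆ 11-000 [E]
  m62 ⊆ 1-1110 [E]
E = {--0011, 00-000, 01-01-, 01-100, 010---, 1-1110, 100101, 11-000}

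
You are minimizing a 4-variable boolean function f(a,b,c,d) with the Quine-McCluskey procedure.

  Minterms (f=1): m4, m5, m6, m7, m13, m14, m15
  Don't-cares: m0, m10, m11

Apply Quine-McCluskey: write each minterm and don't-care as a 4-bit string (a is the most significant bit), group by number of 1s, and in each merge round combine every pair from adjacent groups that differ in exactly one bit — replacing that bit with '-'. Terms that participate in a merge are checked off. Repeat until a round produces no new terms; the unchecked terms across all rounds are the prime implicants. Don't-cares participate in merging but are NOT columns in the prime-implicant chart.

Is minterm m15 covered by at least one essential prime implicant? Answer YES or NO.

YES

[col 0] 0000*, 0100*, 0101*, 0110*, 0111*, 1010*, 1011*, 1101*, 1110*, 1111*
[col 1] -101*, -110*, -111*, 0-00, 01-0*, 01-1*, 010-*, 011-*, 1-10*, 1-11*, 101-*, 11-1*, 111-*
[col 2] -1-1, -11-, 01--, 1-1-
Prime implicants: -1-1, -11-, 0-00, 01--, 1-1-
PI chart (minterm → PIs covering it):
  4 | 0-00,01--
  5 | -1-1,01--
  6 | -11-,01--
  7 | -1-1,-11-,01--
  13 | -1-1  (sole → essential)
  14 | -11-,1-1-
  15 | -1-1,-11-,1-1-
Essential prime implicants: -1-1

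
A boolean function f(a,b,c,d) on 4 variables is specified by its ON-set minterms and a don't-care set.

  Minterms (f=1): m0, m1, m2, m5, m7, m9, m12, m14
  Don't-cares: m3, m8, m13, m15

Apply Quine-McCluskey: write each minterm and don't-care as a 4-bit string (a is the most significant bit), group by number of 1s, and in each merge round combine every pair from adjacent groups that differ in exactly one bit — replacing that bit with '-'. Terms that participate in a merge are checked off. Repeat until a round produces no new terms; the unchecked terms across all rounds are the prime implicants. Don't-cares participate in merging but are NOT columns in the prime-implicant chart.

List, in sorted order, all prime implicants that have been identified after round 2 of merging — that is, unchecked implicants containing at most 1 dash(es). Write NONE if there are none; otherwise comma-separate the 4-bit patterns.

[col 0] 0000*, 0001*, 0010*, 0011*, 0101*, 0111*, 1000*, 1001*, 1100*, 1101*, 1110*, 1111*
[col 1] -000*, -001*, -101*, -111*, 0-01*, 0-11*, 00-0*, 00-1*, 000-*, 001-*, 01-1*, 1-00*, 1-01*, 100-*, 11-0*, 11-1*, 110-*, 111-*
[col 2] --01, -00-, -1-1, 0--1, 00--, 1-0-, 11--
Prime implicants: --01, -00-, -1-1, 0--1, 00--, 1-0-, 11--

NONE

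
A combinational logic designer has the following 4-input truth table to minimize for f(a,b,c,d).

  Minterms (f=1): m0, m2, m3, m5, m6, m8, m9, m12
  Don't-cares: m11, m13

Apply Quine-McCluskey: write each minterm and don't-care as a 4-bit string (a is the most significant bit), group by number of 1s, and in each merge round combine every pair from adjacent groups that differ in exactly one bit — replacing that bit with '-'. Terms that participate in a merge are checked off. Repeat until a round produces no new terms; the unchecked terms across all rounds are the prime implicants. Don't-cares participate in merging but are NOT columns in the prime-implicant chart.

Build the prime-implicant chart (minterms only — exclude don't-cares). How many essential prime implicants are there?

3

[col 0] 0000*, 0010*, 0011*, 0101*, 0110*, 1000*, 1001*, 1011*, 1100*, 1101*
[col 1] -000, -011, -101, 0-10, 00-0, 001-, 1-00*, 1-01*, 10-1, 100-*, 110-*
[col 2] 1-0-
Prime implicants: -000, -011, -101, 0-10, 00-0, 001-, 1-0-, 10-1
PI chart (minterm → PIs covering it):
  0 | -000,00-0
  2 | 0-10,00-0,001-
  3 | -011,001-
  5 | -101  (sole → essential)
  6 | 0-10  (sole → essential)
  8 | -000,1-0-
  9 | 1-0-,10-1
  12 | 1-0-  (sole → essential)
Essential prime implicants: -101, 0-10, 1-0-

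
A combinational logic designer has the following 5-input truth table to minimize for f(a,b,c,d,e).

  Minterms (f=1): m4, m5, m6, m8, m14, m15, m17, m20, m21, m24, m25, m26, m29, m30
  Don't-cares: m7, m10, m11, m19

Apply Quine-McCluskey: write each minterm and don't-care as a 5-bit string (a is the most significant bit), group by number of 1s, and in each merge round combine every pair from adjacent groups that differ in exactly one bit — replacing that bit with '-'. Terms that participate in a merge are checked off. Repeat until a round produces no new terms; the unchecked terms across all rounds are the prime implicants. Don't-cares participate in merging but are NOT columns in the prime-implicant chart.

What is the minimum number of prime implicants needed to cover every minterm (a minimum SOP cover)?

size-2^0 implicants → 00100(✓)  00101(✓)  00110(✓)  00111(✓)  01000(✓)  01010(✓)  01011(✓)  01110(✓)  01111(✓)  10001(✓)  10011(✓)  10100(✓)  10101(✓)  11000(✓)  11001(✓)  11010(✓)  11101(✓)  11110(✓)
size-2^1 implicants → -0100(✓)  -0101(✓)  -1000(✓)  -1010(✓)  -1110(✓)  0-110(✓)  0-111(✓)  001-0(✓)  001-1(✓)  0010-(✓)  0011-(✓)  01-10(✓)  01-11(✓)  010-0(✓)  0101-(✓)  0111-(✓)  1-001(✓)  1-101(✓)  10-01(✓)  100-1  1010-(✓)  11-01(✓)  11-10(✓)  110-0(✓)  1100-
size-2^2 implicants → -010-  -1-10  -10-0  0-11-  001--  01-1-  1--01
Unchecked terms (primes): -010-, -1-10, -10-0, 0-11-, 001--, 01-1-, 1--01, 100-1, 1100-
Minterm coverage:
  m4 ⊆ -010-,001--
  m5 ⊆ -010-,001--
  m6 ⊆ 0-11-,001--
  m8 ⊆ -10-0 [E]
  m14 ⊆ -1-10,0-11-,01-1-
  m15 ⊆ 0-11-,01-1-
  m17 ⊆ 1--01,100-1
  m20 ⊆ -010- [E]
  m21 ⊆ -010-,1--01
  m24 ⊆ -10-0,1100-
  m25 ⊆ 1--01,1100-
  m26 ⊆ -1-10,-10-0
  m29 ⊆ 1--01 [E]
  m30 ⊆ -1-10 [E]
E = {-010-, -1-10, -10-0, 1--01}
Petrick residual → 0-11-
Cover = b'cd' + bde' + bc'e' + a'cd + ad'e  |cover|=5

5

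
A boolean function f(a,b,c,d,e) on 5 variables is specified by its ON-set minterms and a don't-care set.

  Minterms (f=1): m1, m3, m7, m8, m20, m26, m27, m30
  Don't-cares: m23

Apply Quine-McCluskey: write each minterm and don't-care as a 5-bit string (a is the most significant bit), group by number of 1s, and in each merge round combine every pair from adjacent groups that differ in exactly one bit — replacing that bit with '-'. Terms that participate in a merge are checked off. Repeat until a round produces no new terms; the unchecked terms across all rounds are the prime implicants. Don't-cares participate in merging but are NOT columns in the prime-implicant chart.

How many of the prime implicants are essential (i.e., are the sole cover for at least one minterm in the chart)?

[col 0] 00001*, 00011*, 00111*, 01000, 10100, 10111*, 11010*, 11011*, 11110*
[col 1] -0111, 00-11, 000-1, 11-10, 1101-
Prime implicants: -0111, 00-11, 000-1, 01000, 10100, 11-10, 1101-
PI chart (minterm → PIs covering it):
  1 | 000-1  (sole → essential)
  3 | 00-11,000-1
  7 | -0111,00-11
  8 | 01000  (sole → essential)
  20 | 10100  (sole → essential)
  26 | 11-10,1101-
  27 | 1101-  (sole → essential)
  30 | 11-10  (sole → essential)
Essential prime implicants: 000-1, 01000, 10100, 11-10, 1101-

5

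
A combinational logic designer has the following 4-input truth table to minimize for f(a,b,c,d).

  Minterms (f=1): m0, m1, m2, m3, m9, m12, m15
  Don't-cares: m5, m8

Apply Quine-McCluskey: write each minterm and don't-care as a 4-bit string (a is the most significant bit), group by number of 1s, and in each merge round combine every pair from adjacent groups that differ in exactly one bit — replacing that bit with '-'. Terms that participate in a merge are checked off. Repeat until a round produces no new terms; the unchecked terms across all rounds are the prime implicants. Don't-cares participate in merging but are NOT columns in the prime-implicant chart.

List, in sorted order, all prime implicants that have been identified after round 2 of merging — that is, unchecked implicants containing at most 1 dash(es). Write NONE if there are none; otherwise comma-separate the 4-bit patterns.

[col 0] 0000*, 0001*, 0010*, 0011*, 0101*, 1000*, 1001*, 1100*, 1111
[col 1] -000*, -001*, 0-01, 00-0*, 00-1*, 000-*, 001-*, 1-00, 100-*
[col 2] -00-, 00--
Prime implicants: -00-, 0-01, 00--, 1-00, 1111

0-01, 1-00, 1111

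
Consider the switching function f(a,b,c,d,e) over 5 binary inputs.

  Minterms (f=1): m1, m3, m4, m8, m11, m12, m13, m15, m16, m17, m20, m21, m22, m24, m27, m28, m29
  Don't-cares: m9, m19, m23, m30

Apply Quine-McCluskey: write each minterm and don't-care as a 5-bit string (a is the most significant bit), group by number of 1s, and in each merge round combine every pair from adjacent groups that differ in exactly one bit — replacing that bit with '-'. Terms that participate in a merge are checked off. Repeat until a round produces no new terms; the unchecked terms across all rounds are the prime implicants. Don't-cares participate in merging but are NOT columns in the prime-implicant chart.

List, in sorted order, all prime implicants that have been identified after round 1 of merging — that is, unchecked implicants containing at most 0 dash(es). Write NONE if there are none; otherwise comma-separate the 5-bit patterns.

size-2^0 implicants → 00001(✓)  00011(✓)  00100(✓)  01000(✓)  01001(✓)  01011(✓)  01100(✓)  01101(✓)  01111(✓)  10000(✓)  10001(✓)  10011(✓)  10100(✓)  10101(✓)  10110(✓)  10111(✓)  11000(✓)  11011(✓)  11100(✓)  11101(✓)  11110(✓)
size-2^1 implicants → -0001(✓)  -0011(✓)  -0100(✓)  -1000(✓)  -1011(✓)  -1100(✓)  -1101(✓)  0-001(✓)  0-011(✓)  0-100(✓)  000-1(✓)  01-00(✓)  01-01(✓)  01-11(✓)  010-1(✓)  0100-(✓)  011-1(✓)  0110-(✓)  1-000(✓)  1-011(✓)  1-100(✓)  1-101(✓)  1-110(✓)  10-00(✓)  10-01(✓)  10-11(✓)  100-1(✓)  1000-(✓)  101-0(✓)  101-1(✓)  1010-(✓)  1011-(✓)  11-00(✓)  111-0(✓)  1110-(✓)
size-2^2 implicants → --011  --100  -00-1  -1-00  -110-  0-0-1  01--1  01-0-  1--00  1-1-0  1-10-  10--1  10-0-  101--
Unchecked terms (primes): --011, --100, -00-1, -1-00, -110-, 0-0-1, 01--1, 01-0-, 1--00, 1-1-0, 1-10-, 10--1, 10-0-, 101--

NONE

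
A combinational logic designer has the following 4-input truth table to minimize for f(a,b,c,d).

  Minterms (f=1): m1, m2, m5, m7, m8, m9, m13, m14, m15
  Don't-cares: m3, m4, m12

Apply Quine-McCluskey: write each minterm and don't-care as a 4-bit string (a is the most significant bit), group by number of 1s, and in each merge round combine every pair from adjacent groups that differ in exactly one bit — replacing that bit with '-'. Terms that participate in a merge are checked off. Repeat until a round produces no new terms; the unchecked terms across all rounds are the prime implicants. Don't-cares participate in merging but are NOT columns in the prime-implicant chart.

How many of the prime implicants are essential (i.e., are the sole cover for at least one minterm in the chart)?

Round 0: 0001✓ 0010✓ 0011✓ 0100✓ 0101✓ 0111✓ 1000✓ 1001✓ 1100✓ 1101✓ 1110✓ 1111✓
Round 1: -001✓ -100✓ -101✓ -111✓ 0-01✓ 0-11✓ 00-1✓ 001- 01-1✓ 010-✓ 1-00✓ 1-01✓ 100-✓ 11-0✓ 11-1✓ 110-✓ 111-✓
Round 2: --01 -1-1 -10- 0--1 1-0- 11--
PIs = {--01, -1-1, -10-, 0--1, 001-, 1-0-, 11--}
Coverage chart:
  m1: --01,0--1
  m2: 001- ←essential
  m5: --01,-1-1,-10-,0--1
  m7: -1-1,0--1
  m8: 1-0- ←essential
  m9: --01,1-0-
  m13: --01,-1-1,-10-,1-0-,11--
  m14: 11-- ←essential
  m15: -1-1,11--
Essential: 001-, 1-0-, 11--

3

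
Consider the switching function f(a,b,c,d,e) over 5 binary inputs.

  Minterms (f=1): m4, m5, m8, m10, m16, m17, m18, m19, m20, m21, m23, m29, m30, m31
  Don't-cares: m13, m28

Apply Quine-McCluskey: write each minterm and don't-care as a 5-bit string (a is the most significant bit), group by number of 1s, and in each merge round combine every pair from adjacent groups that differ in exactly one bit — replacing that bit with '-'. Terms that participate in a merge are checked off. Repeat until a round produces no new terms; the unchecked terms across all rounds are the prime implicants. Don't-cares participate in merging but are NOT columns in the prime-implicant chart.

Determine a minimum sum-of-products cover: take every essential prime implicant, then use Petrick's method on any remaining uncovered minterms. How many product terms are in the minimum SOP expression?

5

[col 0] 00100*, 00101*, 01000*, 01010*, 01101*, 10000*, 10001*, 10010*, 10011*, 10100*, 10101*, 10111*, 11100*, 11101*, 11110*, 11111*
[col 1] -0100*, -0101*, -1101*, 0-101*, 0010-*, 010-0, 1-100*, 1-101*, 1-111*, 10-00*, 10-01*, 10-11*, 100-0*, 100-1*, 1000-*, 1001-*, 101-1*, 1010-*, 111-0*, 111-1*, 1110-*, 1111-*
[col 2] --101, -010-, 1-1-1, 1-10-, 10--1, 10-0-, 100--, 111--
Prime implicants: --101, -010-, 010-0, 1-1-1, 1-10-, 10--1, 10-0-, 100--, 111--
PI chart (minterm → PIs covering it):
  4 | -010-  (sole → essential)
  5 | --101,-010-
  8 | 010-0  (sole → essential)
  10 | 010-0  (sole → essential)
  16 | 10-0-,100--
  17 | 10--1,10-0-,100--
  18 | 100--  (sole → essential)
  19 | 10--1,100--
  20 | -010-,1-10-,10-0-
  21 | --101,-010-,1-1-1,1-10-,10--1,10-0-
  23 | 1-1-1,10--1
  29 | --101,1-1-1,1-10-,111--
  30 | 111--  (sole → essential)
  31 | 1-1-1,111--
Essential prime implicants: -010-, 010-0, 100--, 111--
Petrick residual → 1-1-1
Minimum SOP uses 5 PIs: b'cd' + a'bc'e' + ace + ab'c' + abc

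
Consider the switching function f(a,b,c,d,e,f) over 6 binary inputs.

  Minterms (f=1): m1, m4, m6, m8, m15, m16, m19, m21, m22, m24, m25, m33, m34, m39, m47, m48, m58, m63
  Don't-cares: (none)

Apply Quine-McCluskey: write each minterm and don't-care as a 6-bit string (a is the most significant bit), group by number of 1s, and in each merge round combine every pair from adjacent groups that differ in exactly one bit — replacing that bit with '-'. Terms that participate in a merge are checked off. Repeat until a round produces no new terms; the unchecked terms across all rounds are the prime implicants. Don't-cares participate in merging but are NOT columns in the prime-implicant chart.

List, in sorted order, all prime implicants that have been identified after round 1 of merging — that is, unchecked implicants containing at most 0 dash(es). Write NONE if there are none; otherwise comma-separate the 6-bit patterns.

Round 0: 000001✓ 000100✓ 000110✓ 001000✓ 001111✓ 010000✓ 010011 010101 010110✓ 011000✓ 011001✓ 100001✓ 100010 100111✓ 101111✓ 110000✓ 111010 111111✓
Round 1: -00001 -01111 -10000 0-0110 0-1000 0001-0 01-000 01100- 1-1111 10-111
PIs = {-00001, -01111, -10000, 0-0110, 0-1000, 0001-0, 01-000, 010011, 010101, 01100-, 1-1111, 10-111, 100010, 111010}

010011, 010101, 100010, 111010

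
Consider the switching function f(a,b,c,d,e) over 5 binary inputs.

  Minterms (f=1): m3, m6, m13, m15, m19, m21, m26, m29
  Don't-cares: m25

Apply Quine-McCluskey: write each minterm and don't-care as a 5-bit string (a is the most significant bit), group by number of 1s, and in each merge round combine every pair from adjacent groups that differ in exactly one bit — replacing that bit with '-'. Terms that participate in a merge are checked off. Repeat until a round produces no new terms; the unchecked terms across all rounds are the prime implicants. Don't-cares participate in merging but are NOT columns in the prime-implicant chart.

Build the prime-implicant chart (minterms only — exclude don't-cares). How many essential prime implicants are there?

size-2^0 implicants → 00011(✓)  00110  01101(✓)  01111(✓)  10011(✓)  10101(✓)  11001(✓)  11010  11101(✓)
size-2^1 implicants → -0011  -1101  011-1  1-101  11-01
Unchecked terms (primes): -0011, -1101, 00110, 011-1, 1-101, 11-01, 11010
Minterm coverage:
  m3 ⊆ -0011 [E]
  m6 ⊆ 00110 [E]
  m13 ⊆ -1101,011-1
  m15 ⊆ 011-1 [E]
  m19 ⊆ -0011 [E]
  m21 ⊆ 1-101 [E]
  m26 ⊆ 11010 [E]
  m29 ⊆ -1101,1-101,11-01
E = {-0011, 00110, 011-1, 1-101, 11010}

5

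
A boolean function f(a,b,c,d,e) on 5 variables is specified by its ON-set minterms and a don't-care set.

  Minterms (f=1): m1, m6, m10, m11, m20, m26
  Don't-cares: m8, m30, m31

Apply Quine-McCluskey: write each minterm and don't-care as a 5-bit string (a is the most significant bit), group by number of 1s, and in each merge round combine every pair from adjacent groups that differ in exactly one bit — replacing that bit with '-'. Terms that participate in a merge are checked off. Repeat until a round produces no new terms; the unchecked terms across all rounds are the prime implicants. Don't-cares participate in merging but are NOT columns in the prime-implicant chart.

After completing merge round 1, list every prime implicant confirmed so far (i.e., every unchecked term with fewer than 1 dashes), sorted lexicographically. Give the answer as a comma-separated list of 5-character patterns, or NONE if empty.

00001, 00110, 10100

size-2^0 implicants → 00001  00110  01000(✓)  01010(✓)  01011(✓)  10100  11010(✓)  11110(✓)  11111(✓)
size-2^1 implicants → -1010  010-0  0101-  11-10  1111-
Unchecked terms (primes): -1010, 00001, 00110, 010-0, 0101-, 10100, 11-10, 1111-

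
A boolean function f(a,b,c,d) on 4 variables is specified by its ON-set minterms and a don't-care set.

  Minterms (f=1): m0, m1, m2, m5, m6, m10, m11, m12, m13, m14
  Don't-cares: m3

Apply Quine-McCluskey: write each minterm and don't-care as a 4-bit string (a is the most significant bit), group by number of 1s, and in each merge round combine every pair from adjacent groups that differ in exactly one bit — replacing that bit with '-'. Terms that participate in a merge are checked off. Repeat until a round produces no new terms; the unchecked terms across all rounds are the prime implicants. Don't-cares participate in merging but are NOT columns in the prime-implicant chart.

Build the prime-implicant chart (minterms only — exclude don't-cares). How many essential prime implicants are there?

3

Round 0: 0000✓ 0001✓ 0010✓ 0011✓ 0101✓ 0110✓ 1010✓ 1011✓ 1100✓ 1101✓ 1110✓
Round 1: -010✓ -011✓ -101 -110✓ 0-01 0-10✓ 00-0✓ 00-1✓ 000-✓ 001-✓ 1-10✓ 101-✓ 11-0 110-
Round 2: --10 -01- 00--
PIs = {--10, -01-, -101, 0-01, 00--, 11-0, 110-}
Coverage chart:
  m0: 00-- ←essential
  m1: 0-01,00--
  m2: --10,-01-,00--
  m5: -101,0-01
  m6: --10 ←essential
  m10: --10,-01-
  m11: -01- ←essential
  m12: 11-0,110-
  m13: -101,110-
  m14: --10,11-0
Essential: --10, -01-, 00--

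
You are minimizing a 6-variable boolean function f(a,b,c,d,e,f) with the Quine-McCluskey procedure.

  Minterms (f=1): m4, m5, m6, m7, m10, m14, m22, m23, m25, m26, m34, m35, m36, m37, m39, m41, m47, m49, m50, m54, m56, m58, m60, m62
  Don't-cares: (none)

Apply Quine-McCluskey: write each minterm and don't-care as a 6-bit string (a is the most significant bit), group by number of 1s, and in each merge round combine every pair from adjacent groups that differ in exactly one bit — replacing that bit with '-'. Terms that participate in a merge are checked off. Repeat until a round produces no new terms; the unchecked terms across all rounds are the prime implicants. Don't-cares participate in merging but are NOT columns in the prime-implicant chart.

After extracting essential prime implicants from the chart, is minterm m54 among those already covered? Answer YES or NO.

Round 0: 000100✓ 000101✓ 000110✓ 000111✓ 001010✓ 001110✓ 010110✓ 010111✓ 011001 011010✓ 100010✓ 100011✓ 100100✓ 100101✓ 100111✓ 101001 101111✓ 110001 110010✓ 110110✓ 111000✓ 111010✓ 111100✓ 111110✓
Round 1: -00100✓ -00101✓ -00111✓ -10110 -11010 0-0110✓ 0-0111✓ 0-1010 00-110 0001-0✓ 0001-1✓ 00010-✓ 00011-✓ 001-10 01011-✓ 1-0010 10-111 100-11 10001- 1001-1✓ 10010-✓ 11-010✓ 11-110✓ 110-10✓ 111-00✓ 111-10✓ 1110-0✓ 1111-0✓
Round 2: -001-1 -0010- 0-011- 0001-- 11--10 111--0
PIs = {-001-1, -0010-, -10110, -11010, 0-011-, 0-1010, 00-110, 0001--, 001-10, 011001, 1-0010, 10-111, 100-11, 10001-, 101001, 11--10, 110001, 111--0}
Coverage chart:
  m4: -0010-,0001--
  m5: -001-1,-0010-,0001--
  m6: 0-011-,00-110,0001--
  m7: -001-1,0-011-,0001--
  m10: 0-1010,001-10
  m14: 00-110,001-10
  m22: -10110,0-011-
  m23: 0-011- ←essential
  m25: 011001 ←essential
  m26: -11010,0-1010
  m34: 1-0010,10001-
  m35: 100-11,10001-
  m36: -0010- ←essential
  m37: -001-1,-0010-
  m39: -001-1,10-111,100-11
  m41: 101001 ←essential
  m47: 10-111 ←essential
  m49: 110001 ←essential
  m50: 1-0010,11--10
  m54: -10110,11--10
  m56: 111--0 ←essential
  m58: -11010,11--10,111--0
  m60: 111--0 ←essential
  m62: 11--10,111--0
Essential: -0010-, 0-011-, 011001, 10-111, 101001, 110001, 111--0

NO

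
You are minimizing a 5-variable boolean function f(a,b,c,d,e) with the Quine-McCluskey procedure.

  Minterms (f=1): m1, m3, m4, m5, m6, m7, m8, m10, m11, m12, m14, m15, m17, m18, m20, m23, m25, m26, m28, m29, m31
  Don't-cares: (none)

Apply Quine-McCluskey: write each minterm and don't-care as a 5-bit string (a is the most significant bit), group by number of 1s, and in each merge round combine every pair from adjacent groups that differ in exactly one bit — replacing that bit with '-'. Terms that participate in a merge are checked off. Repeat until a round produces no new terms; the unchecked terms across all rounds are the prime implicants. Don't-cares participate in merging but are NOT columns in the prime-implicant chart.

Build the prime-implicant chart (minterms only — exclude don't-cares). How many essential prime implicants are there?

4

Round 0: 00001✓ 00011✓ 00100✓ 00101✓ 00110✓ 00111✓ 01000✓ 01010✓ 01011✓ 01100✓ 01110✓ 01111✓ 10001✓ 10010✓ 10100✓ 10111✓ 11001✓ 11010✓ 11100✓ 11101✓ 11111✓
Round 1: -0001 -0100✓ -0111✓ -1010 -1100✓ -1111✓ 0-011✓ 0-100✓ 0-110✓ 0-111✓ 00-01✓ 00-11✓ 000-1✓ 001-0✓ 001-1✓ 0010-✓ 0011-✓ 01-00✓ 01-10✓ 01-11✓ 010-0✓ 0101-✓ 011-0✓ 0111-✓ 1-001 1-010 1-100✓ 1-111✓ 11-01 111-1 1110-
Round 2: --100 --111 0--11 0-1-0 0-11- 00--1 001-- 01--0 01-1-
PIs = {--100, --111, -0001, -1010, 0--11, 0-1-0, 0-11-, 00--1, 001--, 01--0, 01-1-, 1-001, 1-010, 11-01, 111-1, 1110-}
Coverage chart:
  m1: -0001,00--1
  m3: 0--11,00--1
  m4: --100,0-1-0,001--
  m5: 00--1,001--
  m6: 0-1-0,0-11-,001--
  m7: --111,0--11,0-11-,00--1,001--
  m8: 01--0 ←essential
  m10: -1010,01--0,01-1-
  m11: 0--11,01-1-
  m12: --100,0-1-0,01--0
  m14: 0-1-0,0-11-,01--0,01-1-
  m15: --111,0--11,0-11-,01-1-
  m17: -0001,1-001
  m18: 1-010 ←essential
  m20: --100 ←essential
  m23: --111 ←essential
  m25: 1-001,11-01
  m26: -1010,1-010
  m28: --100,1110-
  m29: 11-01,111-1,1110-
  m31: --111,111-1
Essential: --100, --111, 01--0, 1-010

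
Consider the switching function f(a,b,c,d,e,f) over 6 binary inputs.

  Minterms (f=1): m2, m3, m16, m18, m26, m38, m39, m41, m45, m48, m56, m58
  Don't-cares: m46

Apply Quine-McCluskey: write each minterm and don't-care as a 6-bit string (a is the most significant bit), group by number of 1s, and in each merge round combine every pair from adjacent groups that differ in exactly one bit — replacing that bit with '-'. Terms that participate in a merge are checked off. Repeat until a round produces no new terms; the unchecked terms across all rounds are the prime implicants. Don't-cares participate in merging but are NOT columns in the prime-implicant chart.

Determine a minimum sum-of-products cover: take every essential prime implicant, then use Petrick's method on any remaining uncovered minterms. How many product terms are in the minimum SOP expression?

6

[col 0] 000010*, 000011*, 010000*, 010010*, 011010*, 100110*, 100111*, 101001*, 101101*, 101110*, 110000*, 111000*, 111010*
[col 1] -10000, -11010, 0-0010, 00001-, 01-010, 0100-0, 10-110, 10011-, 101-01, 11-000, 1110-0
Prime implicants: -10000, -11010, 0-0010, 00001-, 01-010, 0100-0, 10-110, 10011-, 101-01, 11-000, 1110-0
PI chart (minterm → PIs covering it):
  2 | 0-0010,00001-
  3 | 00001-  (sole → essential)
  16 | -10000,0100-0
  18 | 0-0010,01-010,0100-0
  26 | -11010,01-010
  38 | 10-110,10011-
  39 | 10011-  (sole → essential)
  41 | 101-01  (sole → essential)
  45 | 101-01  (sole → essential)
  48 | -10000,11-000
  56 | 11-000,1110-0
  58 | -11010,1110-0
Essential prime implicants: 00001-, 10011-, 101-01
Petrick residual → -10000, 01-010, 1110-0
Minimum SOP uses 6 PIs: bc'd'e'f' + a'b'c'd'e + a'bd'ef' + ab'c'de + ab'ce'f + abcd'f'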